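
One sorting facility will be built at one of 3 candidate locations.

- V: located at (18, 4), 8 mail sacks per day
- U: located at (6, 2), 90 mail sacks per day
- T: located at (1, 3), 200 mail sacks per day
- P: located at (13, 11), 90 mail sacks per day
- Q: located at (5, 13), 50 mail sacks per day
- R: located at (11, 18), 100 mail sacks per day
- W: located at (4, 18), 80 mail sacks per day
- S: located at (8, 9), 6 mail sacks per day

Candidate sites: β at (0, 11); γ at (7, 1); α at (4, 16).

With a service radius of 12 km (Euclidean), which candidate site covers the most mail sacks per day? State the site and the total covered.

Coverage radius r = 12 km; a point is covered iff (Δx)²+(Δy)² ≤ 12² = 144.
  β (0, 11): covers {U, T, Q, W, S} → 426
  γ (7, 1): covers {V, U, T, P, S} → 394
  α (4, 16): covers {P, Q, R, W, S} → 326
Maximum coverage at β: 426 mail sacks per day.

β, covering 426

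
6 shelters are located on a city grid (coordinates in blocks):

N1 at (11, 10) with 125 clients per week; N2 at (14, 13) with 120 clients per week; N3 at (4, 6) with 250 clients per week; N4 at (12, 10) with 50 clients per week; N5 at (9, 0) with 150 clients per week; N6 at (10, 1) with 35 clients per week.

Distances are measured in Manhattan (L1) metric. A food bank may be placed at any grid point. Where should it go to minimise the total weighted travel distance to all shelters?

(9, 6)

Manhattan distance separates: Σwᵢ(|x−xᵢ|+|y−yᵢ|) = Σwᵢ|x−xᵢ| + Σwᵢ|y−yᵢ|, so x and y are optimised independently as 1-D weighted medians.
Total weight W = 730; half = 365.
x-coordinate, sorted with cumulative weight:
  x=4 (N3, w=250) cum 250
  x=9 (N5, w=150) cum 400  ← median
  x=10 (N6, w=35) cum 435
  x=11 (N1, w=125) cum 560
  x=12 (N4, w=50) cum 610
  x=14 (N2, w=120) cum 730
⇒ x* = 9
y-coordinate, sorted with cumulative weight:
  y=0 (N5, w=150) cum 150
  y=1 (N6, w=35) cum 185
  y=6 (N3, w=250) cum 435  ← median
  y=10 (N1, w=125) cum 560
  y=10 (N4, w=50) cum 610
  y=13 (N2, w=120) cum 730
⇒ y* = 6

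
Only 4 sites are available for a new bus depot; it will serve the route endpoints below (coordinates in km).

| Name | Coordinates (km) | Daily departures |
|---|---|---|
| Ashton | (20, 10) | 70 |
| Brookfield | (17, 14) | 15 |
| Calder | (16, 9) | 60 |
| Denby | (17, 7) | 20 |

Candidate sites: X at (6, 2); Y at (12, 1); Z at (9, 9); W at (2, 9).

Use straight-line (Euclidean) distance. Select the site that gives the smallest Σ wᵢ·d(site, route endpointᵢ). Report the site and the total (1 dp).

Z, total 1499.6 km

Total weighted distance at each candidate:
  X (6, 2): total = 2347.0
  Y (12, 1): total = 1744.7
  Z (9, 9): total = 1499.6
  W (2, 9): total = 2641.8
Minimum is at Z with total 1499.6 km.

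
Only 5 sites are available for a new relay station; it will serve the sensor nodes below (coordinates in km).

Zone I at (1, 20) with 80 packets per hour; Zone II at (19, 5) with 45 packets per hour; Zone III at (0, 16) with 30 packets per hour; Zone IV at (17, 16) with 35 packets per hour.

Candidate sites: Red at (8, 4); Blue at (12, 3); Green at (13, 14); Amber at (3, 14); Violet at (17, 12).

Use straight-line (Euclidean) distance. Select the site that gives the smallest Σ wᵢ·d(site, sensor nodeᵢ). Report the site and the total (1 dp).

Total weighted distance at each candidate:
  Red (8, 4): total = 2851.8
  Blue (12, 3): total = 2965.7
  Green (13, 14): total = 2111.2
  Amber (3, 14): total = 1935.2
  Violet (17, 12): total = 2422.6
Minimum is at Amber with total 1935.2 km.

Amber, total 1935.2 km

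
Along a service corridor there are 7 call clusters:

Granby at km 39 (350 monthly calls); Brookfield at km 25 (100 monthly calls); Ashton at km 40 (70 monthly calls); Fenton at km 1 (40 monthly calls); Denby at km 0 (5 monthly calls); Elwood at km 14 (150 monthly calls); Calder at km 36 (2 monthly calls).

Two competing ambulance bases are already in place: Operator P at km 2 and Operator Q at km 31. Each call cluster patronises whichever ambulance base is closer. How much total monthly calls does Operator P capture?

195

The indifferent point is the midpoint (2+31)/2 = 16.5; call clusters left of it (closer to Operator P at 2) go to Operator P, those right go to Operator Q.
  Denby at 0 (w=5) → Operator P
  Fenton at 1 (w=40) → Operator P
  Elwood at 14 (w=150) → Operator P
  Brookfield at 25 (w=100) → Operator Q
  Calder at 36 (w=2) → Operator Q
  Granby at 39 (w=350) → Operator Q
  Ashton at 40 (w=70) → Operator Q
Operator P captures 195; Operator Q captures 522.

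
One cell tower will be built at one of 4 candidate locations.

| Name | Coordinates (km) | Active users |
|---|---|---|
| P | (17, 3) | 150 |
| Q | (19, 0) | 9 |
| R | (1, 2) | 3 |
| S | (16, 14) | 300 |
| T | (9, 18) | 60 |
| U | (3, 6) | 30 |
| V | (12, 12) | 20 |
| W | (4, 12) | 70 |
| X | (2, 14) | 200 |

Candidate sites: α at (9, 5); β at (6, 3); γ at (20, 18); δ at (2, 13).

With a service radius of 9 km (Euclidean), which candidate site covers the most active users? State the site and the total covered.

δ, covering 360

Coverage radius r = 9 km; a point is covered iff (Δx)²+(Δy)² ≤ 9² = 81.
  α (9, 5): covers {P, R, U, V, W} → 273
  β (6, 3): covers {R, U} → 33
  γ (20, 18): covers {S} → 300
  δ (2, 13): covers {T, U, W, X} → 360
Maximum coverage at δ: 360 active users.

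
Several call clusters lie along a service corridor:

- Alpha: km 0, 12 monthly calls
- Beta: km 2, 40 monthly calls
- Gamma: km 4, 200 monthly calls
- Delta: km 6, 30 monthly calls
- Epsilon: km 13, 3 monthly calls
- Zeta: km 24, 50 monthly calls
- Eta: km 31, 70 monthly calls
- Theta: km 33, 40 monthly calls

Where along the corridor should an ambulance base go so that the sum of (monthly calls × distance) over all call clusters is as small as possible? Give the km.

x = 4

For a sum of weighted absolute distances on a line, the optimum is the weighted median (not the mean). Total weight W = 445; half-weight = 222.5.
Sort by position and accumulate weight:
  km 0 (Alpha, w=12) → cum 12
  km 2 (Beta, w=40) → cum 52
  km 4 (Gamma, w=200) → cum 252  ≥ 222.5 → median here
  km 6 (Delta, w=30) → cum 282
  km 13 (Epsilon, w=3) → cum 285
  km 24 (Zeta, w=50) → cum 335
  km 31 (Eta, w=70) → cum 405
  km 33 (Theta, w=40) → cum 445
Optimal location: km 4.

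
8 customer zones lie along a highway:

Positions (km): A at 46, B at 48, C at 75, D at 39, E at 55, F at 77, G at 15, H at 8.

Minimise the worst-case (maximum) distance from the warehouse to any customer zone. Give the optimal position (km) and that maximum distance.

location 42.5, max distance 34.5

The 1-center on a line is the midpoint of the two extreme points: leftmost at 8, rightmost at 77.
Optimal location = (8 + 77)/2 = 42.5; maximum distance = (77 − 8)/2 = 34.5.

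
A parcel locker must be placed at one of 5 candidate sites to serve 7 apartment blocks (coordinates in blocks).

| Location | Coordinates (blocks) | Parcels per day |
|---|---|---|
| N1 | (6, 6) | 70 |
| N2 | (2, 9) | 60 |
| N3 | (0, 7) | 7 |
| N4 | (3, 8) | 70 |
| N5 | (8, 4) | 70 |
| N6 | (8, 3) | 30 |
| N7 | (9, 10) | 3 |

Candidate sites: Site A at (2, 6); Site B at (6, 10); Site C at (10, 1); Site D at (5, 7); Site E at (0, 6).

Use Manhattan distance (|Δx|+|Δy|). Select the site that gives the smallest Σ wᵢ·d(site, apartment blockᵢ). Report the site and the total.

Site D, total 1336 blocks

Total weighted distance at each candidate:
  Site A (2, 6): total = 1554
  Site B (6, 10): total = 1832
  Site C (10, 1): total = 3182
  Site D (5, 7): total = 1336
  Site E (0, 6): total = 2146
Minimum is at Site D with total 1336 blocks.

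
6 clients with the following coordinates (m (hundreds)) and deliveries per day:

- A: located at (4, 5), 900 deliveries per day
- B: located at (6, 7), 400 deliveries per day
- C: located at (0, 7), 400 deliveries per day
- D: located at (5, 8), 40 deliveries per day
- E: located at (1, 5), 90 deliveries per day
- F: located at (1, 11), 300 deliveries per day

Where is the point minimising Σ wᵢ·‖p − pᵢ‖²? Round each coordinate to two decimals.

(3.09, 6.65)

The minimiser of Σwᵢ‖p−pᵢ‖² is the weighted centroid p* = (Σwᵢpᵢ)/(Σwᵢ).
Σwᵢ = 2130.
Σwᵢxᵢ = 900·4 + 400·6 + 400·0 + 40·5 + 90·1 + 300·1 = 6590.
Σwᵢyᵢ = 900·5 + 400·7 + 400·7 + 40·8 + 90·5 + 300·11 = 14170.
x* = 6590/2130 = 3.09, y* = 14170/2130 = 6.65.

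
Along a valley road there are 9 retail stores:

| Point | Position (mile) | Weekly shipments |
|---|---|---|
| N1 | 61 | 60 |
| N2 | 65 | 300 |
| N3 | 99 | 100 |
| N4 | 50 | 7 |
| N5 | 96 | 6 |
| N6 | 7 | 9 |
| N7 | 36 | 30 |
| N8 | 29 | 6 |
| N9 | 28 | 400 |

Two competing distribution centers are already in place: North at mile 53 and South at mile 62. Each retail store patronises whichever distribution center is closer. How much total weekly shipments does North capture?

452

The indifferent point is the midpoint (53+62)/2 = 57.5; retail stores left of it (closer to North at 53) go to North, those right go to South.
  N6 at 7 (w=9) → North
  N9 at 28 (w=400) → North
  N8 at 29 (w=6) → North
  N7 at 36 (w=30) → North
  N4 at 50 (w=7) → North
  N1 at 61 (w=60) → South
  N2 at 65 (w=300) → South
  N5 at 96 (w=6) → South
  N3 at 99 (w=100) → South
North captures 452; South captures 466.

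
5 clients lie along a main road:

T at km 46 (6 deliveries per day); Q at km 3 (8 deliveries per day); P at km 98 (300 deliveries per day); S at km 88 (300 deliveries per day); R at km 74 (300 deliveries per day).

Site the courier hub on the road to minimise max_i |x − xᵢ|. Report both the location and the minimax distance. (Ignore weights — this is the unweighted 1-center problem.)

The 1-center on a line is the midpoint of the two extreme points: leftmost at 3, rightmost at 98.
Optimal location = (3 + 98)/2 = 50.5; maximum distance = (98 − 3)/2 = 47.5.

location 50.5, max distance 47.5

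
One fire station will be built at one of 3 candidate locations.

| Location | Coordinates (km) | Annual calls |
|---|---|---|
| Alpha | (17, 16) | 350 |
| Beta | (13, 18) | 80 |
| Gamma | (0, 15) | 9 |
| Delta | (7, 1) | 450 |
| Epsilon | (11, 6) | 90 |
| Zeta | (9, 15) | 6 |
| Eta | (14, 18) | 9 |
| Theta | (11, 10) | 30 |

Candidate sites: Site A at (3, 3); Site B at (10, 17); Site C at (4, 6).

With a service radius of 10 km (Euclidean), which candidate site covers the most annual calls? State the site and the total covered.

Coverage radius r = 10 km; a point is covered iff (Δx)²+(Δy)² ≤ 10² = 100.
  Site A (3, 3): covers {Delta, Epsilon} → 540
  Site B (10, 17): covers {Alpha, Beta, Zeta, Eta, Theta} → 475
  Site C (4, 6): covers {Gamma, Delta, Epsilon, Theta} → 579
Maximum coverage at Site C: 579 annual calls.

Site C, covering 579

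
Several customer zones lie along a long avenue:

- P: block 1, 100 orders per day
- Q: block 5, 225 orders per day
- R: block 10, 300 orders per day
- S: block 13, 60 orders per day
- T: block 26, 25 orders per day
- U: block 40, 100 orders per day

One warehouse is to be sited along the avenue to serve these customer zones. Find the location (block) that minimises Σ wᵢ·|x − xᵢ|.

For a sum of weighted absolute distances on a line, the optimum is the weighted median (not the mean). Total weight W = 810; half-weight = 405.
Sort by position and accumulate weight:
  block 1 (P, w=100) → cum 100
  block 5 (Q, w=225) → cum 325
  block 10 (R, w=300) → cum 625  ≥ 405 → median here
  block 13 (S, w=60) → cum 685
  block 26 (T, w=25) → cum 710
  block 40 (U, w=100) → cum 810
Optimal location: block 10.

x = 10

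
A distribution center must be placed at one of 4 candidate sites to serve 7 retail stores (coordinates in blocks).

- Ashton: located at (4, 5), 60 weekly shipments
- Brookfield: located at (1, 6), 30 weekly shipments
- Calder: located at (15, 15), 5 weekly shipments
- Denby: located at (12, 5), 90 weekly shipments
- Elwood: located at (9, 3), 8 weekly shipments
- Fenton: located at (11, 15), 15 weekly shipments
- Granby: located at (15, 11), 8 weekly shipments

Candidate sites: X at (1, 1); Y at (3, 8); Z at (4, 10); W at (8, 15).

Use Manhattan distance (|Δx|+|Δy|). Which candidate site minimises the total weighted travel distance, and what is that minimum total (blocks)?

Total weighted distance at each candidate:
  X (1, 1): total = 2692
  Y (3, 8): total = 1968
  Z (4, 10): total = 2132
  W (8, 15): total = 2852
Minimum is at Y with total 1968 blocks.

Y, total 1968 blocks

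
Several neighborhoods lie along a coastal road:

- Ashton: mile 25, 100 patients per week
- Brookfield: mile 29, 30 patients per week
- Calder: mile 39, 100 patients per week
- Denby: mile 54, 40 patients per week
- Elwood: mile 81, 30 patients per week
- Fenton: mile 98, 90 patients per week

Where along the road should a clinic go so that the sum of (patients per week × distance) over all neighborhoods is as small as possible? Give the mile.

For a sum of weighted absolute distances on a line, the optimum is the weighted median (not the mean). Total weight W = 390; half-weight = 195.
Sort by position and accumulate weight:
  mile 25 (Ashton, w=100) → cum 100
  mile 29 (Brookfield, w=30) → cum 130
  mile 39 (Calder, w=100) → cum 230  ≥ 195 → median here
  mile 54 (Denby, w=40) → cum 270
  mile 81 (Elwood, w=30) → cum 300
  mile 98 (Fenton, w=90) → cum 390
Optimal location: mile 39.

x = 39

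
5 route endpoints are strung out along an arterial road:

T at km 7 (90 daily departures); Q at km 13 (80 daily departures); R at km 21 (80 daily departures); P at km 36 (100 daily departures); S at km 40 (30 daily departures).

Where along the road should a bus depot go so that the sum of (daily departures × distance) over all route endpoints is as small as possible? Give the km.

For a sum of weighted absolute distances on a line, the optimum is the weighted median (not the mean). Total weight W = 380; half-weight = 190.
Sort by position and accumulate weight:
  km 7 (T, w=90) → cum 90
  km 13 (Q, w=80) → cum 170
  km 21 (R, w=80) → cum 250  ≥ 190 → median here
  km 36 (P, w=100) → cum 350
  km 40 (S, w=30) → cum 380
Optimal location: km 21.

x = 21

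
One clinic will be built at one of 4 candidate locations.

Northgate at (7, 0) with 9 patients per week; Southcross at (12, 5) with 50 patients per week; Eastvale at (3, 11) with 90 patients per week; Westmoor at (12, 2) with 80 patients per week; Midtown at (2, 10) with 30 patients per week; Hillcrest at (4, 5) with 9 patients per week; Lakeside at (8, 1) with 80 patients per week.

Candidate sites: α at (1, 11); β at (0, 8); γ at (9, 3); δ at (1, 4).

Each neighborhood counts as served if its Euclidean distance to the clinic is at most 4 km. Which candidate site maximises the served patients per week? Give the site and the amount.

Coverage radius r = 4 km; a point is covered iff (Δx)²+(Δy)² ≤ 4² = 16.
  α (1, 11): covers {Eastvale, Midtown} → 120
  β (0, 8): covers {Midtown} → 30
  γ (9, 3): covers {Northgate, Southcross, Westmoor, Lakeside} → 219
  δ (1, 4): covers {Hillcrest} → 9
Maximum coverage at γ: 219 patients per week.

γ, covering 219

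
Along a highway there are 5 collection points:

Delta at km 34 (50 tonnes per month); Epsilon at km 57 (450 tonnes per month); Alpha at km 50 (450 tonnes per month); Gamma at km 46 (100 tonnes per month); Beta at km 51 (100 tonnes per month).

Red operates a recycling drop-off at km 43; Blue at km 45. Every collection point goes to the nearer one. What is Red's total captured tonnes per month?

50

The indifferent point is the midpoint (43+45)/2 = 44; collection points left of it (closer to Red at 43) go to Red, those right go to Blue.
  Delta at 34 (w=50) → Red
  Gamma at 46 (w=100) → Blue
  Alpha at 50 (w=450) → Blue
  Beta at 51 (w=100) → Blue
  Epsilon at 57 (w=450) → Blue
Red captures 50; Blue captures 1100.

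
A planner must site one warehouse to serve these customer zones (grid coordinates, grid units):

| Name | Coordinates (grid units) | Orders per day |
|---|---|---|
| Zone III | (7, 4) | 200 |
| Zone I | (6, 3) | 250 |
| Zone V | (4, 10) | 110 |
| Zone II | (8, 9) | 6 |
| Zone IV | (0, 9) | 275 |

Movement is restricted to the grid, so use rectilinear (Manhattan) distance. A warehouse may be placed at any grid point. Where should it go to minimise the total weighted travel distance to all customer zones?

Manhattan distance separates: Σwᵢ(|x−xᵢ|+|y−yᵢ|) = Σwᵢ|x−xᵢ| + Σwᵢ|y−yᵢ|, so x and y are optimised independently as 1-D weighted medians.
Total weight W = 841; half = 420.5.
x-coordinate, sorted with cumulative weight:
  x=0 (Zone IV, w=275) cum 275
  x=4 (Zone V, w=110) cum 385
  x=6 (Zone I, w=250) cum 635  ← median
  x=7 (Zone III, w=200) cum 835
  x=8 (Zone II, w=6) cum 841
⇒ x* = 6
y-coordinate, sorted with cumulative weight:
  y=3 (Zone I, w=250) cum 250
  y=4 (Zone III, w=200) cum 450  ← median
  y=9 (Zone II, w=6) cum 456
  y=9 (Zone IV, w=275) cum 731
  y=10 (Zone V, w=110) cum 841
⇒ y* = 4

(6, 4)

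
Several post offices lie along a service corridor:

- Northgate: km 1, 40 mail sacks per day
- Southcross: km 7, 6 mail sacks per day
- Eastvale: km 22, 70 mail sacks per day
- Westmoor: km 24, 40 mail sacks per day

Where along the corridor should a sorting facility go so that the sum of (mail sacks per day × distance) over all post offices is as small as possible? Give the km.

x = 22

For a sum of weighted absolute distances on a line, the optimum is the weighted median (not the mean). Total weight W = 156; half-weight = 78.
Sort by position and accumulate weight:
  km 1 (Northgate, w=40) → cum 40
  km 7 (Southcross, w=6) → cum 46
  km 22 (Eastvale, w=70) → cum 116  ≥ 78 → median here
  km 24 (Westmoor, w=40) → cum 156
Optimal location: km 22.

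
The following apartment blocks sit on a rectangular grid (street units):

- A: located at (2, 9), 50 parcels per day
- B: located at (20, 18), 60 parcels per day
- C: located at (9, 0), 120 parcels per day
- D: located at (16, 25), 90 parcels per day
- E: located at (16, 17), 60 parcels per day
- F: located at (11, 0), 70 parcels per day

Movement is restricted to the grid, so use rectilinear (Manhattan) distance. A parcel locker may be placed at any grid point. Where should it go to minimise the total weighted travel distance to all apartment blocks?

Manhattan distance separates: Σwᵢ(|x−xᵢ|+|y−yᵢ|) = Σwᵢ|x−xᵢ| + Σwᵢ|y−yᵢ|, so x and y are optimised independently as 1-D weighted medians.
Total weight W = 450; half = 225.
x-coordinate, sorted with cumulative weight:
  x=2 (A, w=50) cum 50
  x=9 (C, w=120) cum 170
  x=11 (F, w=70) cum 240  ← median
  x=16 (D, w=90) cum 330
  x=16 (E, w=60) cum 390
  x=20 (B, w=60) cum 450
⇒ x* = 11
y-coordinate, sorted with cumulative weight:
  y=0 (C, w=120) cum 120
  y=0 (F, w=70) cum 190
  y=9 (A, w=50) cum 240  ← median
  y=17 (E, w=60) cum 300
  y=18 (B, w=60) cum 360
  y=25 (D, w=90) cum 450
⇒ y* = 9

(11, 9)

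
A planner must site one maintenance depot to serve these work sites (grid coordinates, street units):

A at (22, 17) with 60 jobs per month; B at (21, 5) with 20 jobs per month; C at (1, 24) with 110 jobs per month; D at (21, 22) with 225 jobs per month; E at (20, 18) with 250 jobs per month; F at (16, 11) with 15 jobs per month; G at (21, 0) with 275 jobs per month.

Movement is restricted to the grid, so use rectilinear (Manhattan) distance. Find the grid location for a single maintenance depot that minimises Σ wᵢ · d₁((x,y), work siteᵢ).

Manhattan distance separates: Σwᵢ(|x−xᵢ|+|y−yᵢ|) = Σwᵢ|x−xᵢ| + Σwᵢ|y−yᵢ|, so x and y are optimised independently as 1-D weighted medians.
Total weight W = 955; half = 477.5.
x-coordinate, sorted with cumulative weight:
  x=1 (C, w=110) cum 110
  x=16 (F, w=15) cum 125
  x=20 (E, w=250) cum 375
  x=21 (B, w=20) cum 395
  x=21 (D, w=225) cum 620  ← median
  x=21 (G, w=275) cum 895
  x=22 (A, w=60) cum 955
⇒ x* = 21
y-coordinate, sorted with cumulative weight:
  y=0 (G, w=275) cum 275
  y=5 (B, w=20) cum 295
  y=11 (F, w=15) cum 310
  y=17 (A, w=60) cum 370
  y=18 (E, w=250) cum 620  ← median
  y=22 (D, w=225) cum 845
  y=24 (C, w=110) cum 955
⇒ y* = 18

(21, 18)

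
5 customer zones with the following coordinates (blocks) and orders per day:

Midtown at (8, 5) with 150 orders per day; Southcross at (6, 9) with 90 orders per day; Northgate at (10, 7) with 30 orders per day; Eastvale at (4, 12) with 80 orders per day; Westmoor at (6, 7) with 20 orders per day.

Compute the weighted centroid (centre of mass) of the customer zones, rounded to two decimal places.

(6.70, 7.76)

The minimiser of Σwᵢ‖p−pᵢ‖² is the weighted centroid p* = (Σwᵢpᵢ)/(Σwᵢ).
Σwᵢ = 370.
Σwᵢxᵢ = 150·8 + 90·6 + 30·10 + 80·4 + 20·6 = 2480.
Σwᵢyᵢ = 150·5 + 90·9 + 30·7 + 80·12 + 20·7 = 2870.
x* = 2480/370 = 6.70, y* = 2870/370 = 7.76.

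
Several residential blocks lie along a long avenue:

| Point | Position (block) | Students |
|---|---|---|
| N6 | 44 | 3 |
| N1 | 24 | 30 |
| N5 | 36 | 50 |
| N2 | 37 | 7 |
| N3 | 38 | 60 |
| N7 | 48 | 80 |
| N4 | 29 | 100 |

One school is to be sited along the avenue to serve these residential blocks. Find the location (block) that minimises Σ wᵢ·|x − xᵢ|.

For a sum of weighted absolute distances on a line, the optimum is the weighted median (not the mean). Total weight W = 330; half-weight = 165.
Sort by position and accumulate weight:
  block 24 (N1, w=30) → cum 30
  block 29 (N4, w=100) → cum 130
  block 36 (N5, w=50) → cum 180  ≥ 165 → median here
  block 37 (N2, w=7) → cum 187
  block 38 (N3, w=60) → cum 247
  block 44 (N6, w=3) → cum 250
  block 48 (N7, w=80) → cum 330
Optimal location: block 36.

x = 36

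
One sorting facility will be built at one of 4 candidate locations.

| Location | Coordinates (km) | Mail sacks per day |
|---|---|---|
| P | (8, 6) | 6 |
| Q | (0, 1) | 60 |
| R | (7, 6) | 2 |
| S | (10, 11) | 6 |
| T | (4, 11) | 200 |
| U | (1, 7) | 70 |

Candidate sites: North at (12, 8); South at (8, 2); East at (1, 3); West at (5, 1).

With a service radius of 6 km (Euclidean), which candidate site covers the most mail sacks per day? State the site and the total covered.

East, covering 130

Coverage radius r = 6 km; a point is covered iff (Δx)²+(Δy)² ≤ 6² = 36.
  North (12, 8): covers {P, R, S} → 14
  South (8, 2): covers {P, R} → 8
  East (1, 3): covers {Q, U} → 130
  West (5, 1): covers {P, Q, R} → 68
Maximum coverage at East: 130 mail sacks per day.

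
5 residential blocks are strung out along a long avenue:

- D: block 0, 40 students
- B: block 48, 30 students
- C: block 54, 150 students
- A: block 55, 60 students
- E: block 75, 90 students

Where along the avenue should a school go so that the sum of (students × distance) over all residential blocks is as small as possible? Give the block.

For a sum of weighted absolute distances on a line, the optimum is the weighted median (not the mean). Total weight W = 370; half-weight = 185.
Sort by position and accumulate weight:
  block 0 (D, w=40) → cum 40
  block 48 (B, w=30) → cum 70
  block 54 (C, w=150) → cum 220  ≥ 185 → median here
  block 55 (A, w=60) → cum 280
  block 75 (E, w=90) → cum 370
Optimal location: block 54.

x = 54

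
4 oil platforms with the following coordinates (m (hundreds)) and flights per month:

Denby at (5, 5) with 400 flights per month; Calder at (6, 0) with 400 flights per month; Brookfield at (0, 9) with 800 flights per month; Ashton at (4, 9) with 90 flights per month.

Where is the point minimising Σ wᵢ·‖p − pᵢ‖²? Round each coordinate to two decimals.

The minimiser of Σwᵢ‖p−pᵢ‖² is the weighted centroid p* = (Σwᵢpᵢ)/(Σwᵢ).
Σwᵢ = 1690.
Σwᵢxᵢ = 400·5 + 400·6 + 800·0 + 90·4 = 4760.
Σwᵢyᵢ = 400·5 + 400·0 + 800·9 + 90·9 = 10010.
x* = 4760/1690 = 2.82, y* = 10010/1690 = 5.92.

(2.82, 5.92)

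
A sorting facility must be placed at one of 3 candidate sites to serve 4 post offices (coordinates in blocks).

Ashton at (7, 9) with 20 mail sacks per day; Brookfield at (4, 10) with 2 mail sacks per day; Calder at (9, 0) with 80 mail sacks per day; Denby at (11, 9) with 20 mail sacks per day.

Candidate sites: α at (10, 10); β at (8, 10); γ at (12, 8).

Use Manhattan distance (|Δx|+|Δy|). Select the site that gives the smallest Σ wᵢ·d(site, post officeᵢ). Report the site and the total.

Total weighted distance at each candidate:
  α (10, 10): total = 1012
  β (8, 10): total = 1008
  γ (12, 8): total = 1060
Minimum is at β with total 1008 blocks.

β, total 1008 blocks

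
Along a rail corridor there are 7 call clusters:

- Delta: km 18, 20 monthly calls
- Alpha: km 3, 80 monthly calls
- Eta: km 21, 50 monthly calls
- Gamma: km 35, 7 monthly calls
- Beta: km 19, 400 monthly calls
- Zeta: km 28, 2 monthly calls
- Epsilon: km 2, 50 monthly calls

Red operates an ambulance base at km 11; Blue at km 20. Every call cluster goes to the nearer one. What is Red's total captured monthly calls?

130

The indifferent point is the midpoint (11+20)/2 = 15.5; call clusters left of it (closer to Red at 11) go to Red, those right go to Blue.
  Epsilon at 2 (w=50) → Red
  Alpha at 3 (w=80) → Red
  Delta at 18 (w=20) → Blue
  Beta at 19 (w=400) → Blue
  Eta at 21 (w=50) → Blue
  Zeta at 28 (w=2) → Blue
  Gamma at 35 (w=7) → Blue
Red captures 130; Blue captures 479.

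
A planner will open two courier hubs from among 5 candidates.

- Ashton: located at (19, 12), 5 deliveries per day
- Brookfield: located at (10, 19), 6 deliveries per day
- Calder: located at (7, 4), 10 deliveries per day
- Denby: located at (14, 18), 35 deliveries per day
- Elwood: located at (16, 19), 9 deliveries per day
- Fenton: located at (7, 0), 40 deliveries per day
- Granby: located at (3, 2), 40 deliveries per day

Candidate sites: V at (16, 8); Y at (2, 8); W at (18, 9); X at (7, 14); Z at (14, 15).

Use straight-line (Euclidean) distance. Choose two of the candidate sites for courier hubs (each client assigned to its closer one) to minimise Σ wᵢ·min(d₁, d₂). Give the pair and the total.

Evaluate every pair (each demand assigned to the nearer of the two):
  {Y, Z}: total = 893.0
  {Y, X}: total = 1155.4
  {Y, W}: total = 1213.8
  {V, Y}: total = 1240.8
  {V, Z}: total = 1357.1
  {X, Z}: total = 1374.3
  {V, X}: total = 1520.9
  {W, Z}: total = 1546.5
  {W, X}: total = 1590.7
  {V, W}: total = 1680.3
Best pair: {Y, Z} with total 893.0.

{Y, Z}, total 893.0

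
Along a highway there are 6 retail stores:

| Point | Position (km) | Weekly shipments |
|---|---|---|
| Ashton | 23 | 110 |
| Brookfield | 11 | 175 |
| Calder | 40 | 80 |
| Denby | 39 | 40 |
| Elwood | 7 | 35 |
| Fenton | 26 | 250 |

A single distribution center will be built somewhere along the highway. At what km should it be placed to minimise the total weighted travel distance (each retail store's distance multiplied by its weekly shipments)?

For a sum of weighted absolute distances on a line, the optimum is the weighted median (not the mean). Total weight W = 690; half-weight = 345.
Sort by position and accumulate weight:
  km 7 (Elwood, w=35) → cum 35
  km 11 (Brookfield, w=175) → cum 210
  km 23 (Ashton, w=110) → cum 320
  km 26 (Fenton, w=250) → cum 570  ≥ 345 → median here
  km 39 (Denby, w=40) → cum 610
  km 40 (Calder, w=80) → cum 690
Optimal location: km 26.

x = 26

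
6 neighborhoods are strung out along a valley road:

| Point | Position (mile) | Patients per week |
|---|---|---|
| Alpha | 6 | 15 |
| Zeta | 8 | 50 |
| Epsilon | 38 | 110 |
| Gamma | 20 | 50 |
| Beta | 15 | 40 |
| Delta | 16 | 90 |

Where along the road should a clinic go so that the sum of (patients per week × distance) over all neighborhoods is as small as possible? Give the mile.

x = 16

For a sum of weighted absolute distances on a line, the optimum is the weighted median (not the mean). Total weight W = 355; half-weight = 177.5.
Sort by position and accumulate weight:
  mile 6 (Alpha, w=15) → cum 15
  mile 8 (Zeta, w=50) → cum 65
  mile 15 (Beta, w=40) → cum 105
  mile 16 (Delta, w=90) → cum 195  ≥ 177.5 → median here
  mile 20 (Gamma, w=50) → cum 245
  mile 38 (Epsilon, w=110) → cum 355
Optimal location: mile 16.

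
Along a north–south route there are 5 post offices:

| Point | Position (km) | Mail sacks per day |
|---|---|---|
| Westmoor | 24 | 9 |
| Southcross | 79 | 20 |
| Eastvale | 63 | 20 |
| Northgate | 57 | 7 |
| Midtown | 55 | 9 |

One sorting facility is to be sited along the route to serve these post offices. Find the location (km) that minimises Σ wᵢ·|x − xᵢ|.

x = 63

For a sum of weighted absolute distances on a line, the optimum is the weighted median (not the mean). Total weight W = 65; half-weight = 32.5.
Sort by position and accumulate weight:
  km 24 (Westmoor, w=9) → cum 9
  km 55 (Midtown, w=9) → cum 18
  km 57 (Northgate, w=7) → cum 25
  km 63 (Eastvale, w=20) → cum 45  ≥ 32.5 → median here
  km 79 (Southcross, w=20) → cum 65
Optimal location: km 63.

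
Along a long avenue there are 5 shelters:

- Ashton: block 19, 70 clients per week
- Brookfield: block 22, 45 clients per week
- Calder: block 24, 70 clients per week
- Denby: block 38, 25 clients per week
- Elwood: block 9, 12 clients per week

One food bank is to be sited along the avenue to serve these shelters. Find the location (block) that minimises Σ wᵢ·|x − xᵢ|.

For a sum of weighted absolute distances on a line, the optimum is the weighted median (not the mean). Total weight W = 222; half-weight = 111.
Sort by position and accumulate weight:
  block 9 (Elwood, w=12) → cum 12
  block 19 (Ashton, w=70) → cum 82
  block 22 (Brookfield, w=45) → cum 127  ≥ 111 → median here
  block 24 (Calder, w=70) → cum 197
  block 38 (Denby, w=25) → cum 222
Optimal location: block 22.

x = 22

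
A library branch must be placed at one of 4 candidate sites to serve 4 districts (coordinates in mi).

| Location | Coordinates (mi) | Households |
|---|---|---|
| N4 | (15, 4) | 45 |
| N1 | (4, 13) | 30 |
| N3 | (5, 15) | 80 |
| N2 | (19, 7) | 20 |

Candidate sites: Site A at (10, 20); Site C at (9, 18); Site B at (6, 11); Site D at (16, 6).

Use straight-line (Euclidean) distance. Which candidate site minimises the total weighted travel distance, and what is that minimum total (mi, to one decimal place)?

Site B, total 1199.8 mi

Total weighted distance at each candidate:
  Site A (10, 20): total = 1912.8
  Site C (9, 18): total = 1594.9
  Site B (6, 11): total = 1199.8
  Site D (16, 6): total = 1717.7
Minimum is at Site B with total 1199.8 mi.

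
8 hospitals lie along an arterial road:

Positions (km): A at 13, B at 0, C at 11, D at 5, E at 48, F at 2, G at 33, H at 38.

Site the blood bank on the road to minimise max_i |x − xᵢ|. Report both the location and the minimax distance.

location 24, max distance 24

The 1-center on a line is the midpoint of the two extreme points: leftmost at 0, rightmost at 48.
Optimal location = (0 + 48)/2 = 24; maximum distance = (48 − 0)/2 = 24.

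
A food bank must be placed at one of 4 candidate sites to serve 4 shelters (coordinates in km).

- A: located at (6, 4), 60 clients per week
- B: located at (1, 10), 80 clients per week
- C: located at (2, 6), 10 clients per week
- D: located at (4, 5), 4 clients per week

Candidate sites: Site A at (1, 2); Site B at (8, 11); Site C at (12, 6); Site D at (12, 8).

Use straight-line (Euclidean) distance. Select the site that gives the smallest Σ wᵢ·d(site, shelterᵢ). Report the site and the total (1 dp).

Total weighted distance at each candidate:
  Site A (1, 2): total = 1021.3
  Site B (8, 11): total = 1109.4
  Site C (12, 6): total = 1448.1
  Site D (12, 8): total = 1463.2
Minimum is at Site A with total 1021.3 km.

Site A, total 1021.3 km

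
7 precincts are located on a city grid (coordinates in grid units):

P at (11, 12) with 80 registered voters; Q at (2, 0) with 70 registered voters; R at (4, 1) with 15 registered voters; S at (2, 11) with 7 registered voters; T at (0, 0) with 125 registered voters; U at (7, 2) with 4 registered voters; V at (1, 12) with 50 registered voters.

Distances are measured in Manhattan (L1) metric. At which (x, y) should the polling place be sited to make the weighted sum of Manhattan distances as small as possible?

Manhattan distance separates: Σwᵢ(|x−xᵢ|+|y−yᵢ|) = Σwᵢ|x−xᵢ| + Σwᵢ|y−yᵢ|, so x and y are optimised independently as 1-D weighted medians.
Total weight W = 351; half = 175.5.
x-coordinate, sorted with cumulative weight:
  x=0 (T, w=125) cum 125
  x=1 (V, w=50) cum 175
  x=2 (Q, w=70) cum 245  ← median
  x=2 (S, w=7) cum 252
  x=4 (R, w=15) cum 267
  x=7 (U, w=4) cum 271
  x=11 (P, w=80) cum 351
⇒ x* = 2
y-coordinate, sorted with cumulative weight:
  y=0 (Q, w=70) cum 70
  y=0 (T, w=125) cum 195  ← median
  y=1 (R, w=15) cum 210
  y=2 (U, w=4) cum 214
  y=11 (S, w=7) cum 221
  y=12 (P, w=80) cum 301
  y=12 (V, w=50) cum 351
⇒ y* = 0

(2, 0)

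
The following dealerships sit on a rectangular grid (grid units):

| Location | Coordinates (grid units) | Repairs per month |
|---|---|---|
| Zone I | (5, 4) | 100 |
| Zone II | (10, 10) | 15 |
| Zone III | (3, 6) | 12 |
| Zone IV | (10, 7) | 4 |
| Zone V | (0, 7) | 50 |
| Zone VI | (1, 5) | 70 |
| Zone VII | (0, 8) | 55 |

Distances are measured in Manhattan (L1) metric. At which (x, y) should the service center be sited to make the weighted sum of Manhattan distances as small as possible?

(1, 5)

Manhattan distance separates: Σwᵢ(|x−xᵢ|+|y−yᵢ|) = Σwᵢ|x−xᵢ| + Σwᵢ|y−yᵢ|, so x and y are optimised independently as 1-D weighted medians.
Total weight W = 306; half = 153.
x-coordinate, sorted with cumulative weight:
  x=0 (Zone V, w=50) cum 50
  x=0 (Zone VII, w=55) cum 105
  x=1 (Zone VI, w=70) cum 175  ← median
  x=3 (Zone III, w=12) cum 187
  x=5 (Zone I, w=100) cum 287
  x=10 (Zone II, w=15) cum 302
  x=10 (Zone IV, w=4) cum 306
⇒ x* = 1
y-coordinate, sorted with cumulative weight:
  y=4 (Zone I, w=100) cum 100
  y=5 (Zone VI, w=70) cum 170  ← median
  y=6 (Zone III, w=12) cum 182
  y=7 (Zone IV, w=4) cum 186
  y=7 (Zone V, w=50) cum 236
  y=8 (Zone VII, w=55) cum 291
  y=10 (Zone II, w=15) cum 306
⇒ y* = 5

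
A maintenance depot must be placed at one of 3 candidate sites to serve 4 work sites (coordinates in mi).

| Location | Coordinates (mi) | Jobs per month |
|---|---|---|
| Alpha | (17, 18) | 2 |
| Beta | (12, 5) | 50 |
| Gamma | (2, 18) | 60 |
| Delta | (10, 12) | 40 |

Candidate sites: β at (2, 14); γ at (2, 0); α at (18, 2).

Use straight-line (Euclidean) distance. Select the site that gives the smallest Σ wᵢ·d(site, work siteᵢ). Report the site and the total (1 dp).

Total weighted distance at each candidate:
  β (2, 14): total = 1273.6
  γ (2, 0): total = 2262.8
  α (18, 2): total = 2237.4
Minimum is at β with total 1273.6 mi.

β, total 1273.6 mi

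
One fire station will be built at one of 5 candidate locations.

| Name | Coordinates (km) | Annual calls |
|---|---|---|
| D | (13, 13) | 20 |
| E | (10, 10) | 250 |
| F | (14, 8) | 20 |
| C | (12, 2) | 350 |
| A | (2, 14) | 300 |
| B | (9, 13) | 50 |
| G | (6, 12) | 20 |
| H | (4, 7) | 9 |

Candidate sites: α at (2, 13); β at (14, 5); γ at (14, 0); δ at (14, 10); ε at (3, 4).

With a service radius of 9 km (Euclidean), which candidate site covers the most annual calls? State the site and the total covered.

Coverage radius r = 9 km; a point is covered iff (Δx)²+(Δy)² ≤ 9² = 81.
  α (2, 13): covers {E, A, B, G, H} → 629
  β (14, 5): covers {D, E, F, C} → 640
  γ (14, 0): covers {F, C} → 370
  δ (14, 10): covers {D, E, F, C, B, G} → 710
  ε (3, 4): covers {G, H} → 29
Maximum coverage at δ: 710 annual calls.

δ, covering 710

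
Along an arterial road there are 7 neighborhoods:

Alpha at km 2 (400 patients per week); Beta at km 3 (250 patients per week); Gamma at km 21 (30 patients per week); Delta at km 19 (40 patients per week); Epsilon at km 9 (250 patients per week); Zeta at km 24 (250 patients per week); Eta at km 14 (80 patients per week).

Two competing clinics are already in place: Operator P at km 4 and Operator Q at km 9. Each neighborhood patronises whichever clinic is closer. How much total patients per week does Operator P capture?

650

The indifferent point is the midpoint (4+9)/2 = 6.5; neighborhoods left of it (closer to Operator P at 4) go to Operator P, those right go to Operator Q.
  Alpha at 2 (w=400) → Operator P
  Beta at 3 (w=250) → Operator P
  Epsilon at 9 (w=250) → Operator Q
  Eta at 14 (w=80) → Operator Q
  Delta at 19 (w=40) → Operator Q
  Gamma at 21 (w=30) → Operator Q
  Zeta at 24 (w=250) → Operator Q
Operator P captures 650; Operator Q captures 650.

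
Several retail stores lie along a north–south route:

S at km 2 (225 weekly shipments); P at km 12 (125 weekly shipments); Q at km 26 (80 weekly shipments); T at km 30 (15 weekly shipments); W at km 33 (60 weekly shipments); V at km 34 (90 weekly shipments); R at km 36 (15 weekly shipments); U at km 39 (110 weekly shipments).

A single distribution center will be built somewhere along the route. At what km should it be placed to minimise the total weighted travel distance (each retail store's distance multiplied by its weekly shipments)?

x = 26

For a sum of weighted absolute distances on a line, the optimum is the weighted median (not the mean). Total weight W = 720; half-weight = 360.
Sort by position and accumulate weight:
  km 2 (S, w=225) → cum 225
  km 12 (P, w=125) → cum 350
  km 26 (Q, w=80) → cum 430  ≥ 360 → median here
  km 30 (T, w=15) → cum 445
  km 33 (W, w=60) → cum 505
  km 34 (V, w=90) → cum 595
  km 36 (R, w=15) → cum 610
  km 39 (U, w=110) → cum 720
Optimal location: km 26.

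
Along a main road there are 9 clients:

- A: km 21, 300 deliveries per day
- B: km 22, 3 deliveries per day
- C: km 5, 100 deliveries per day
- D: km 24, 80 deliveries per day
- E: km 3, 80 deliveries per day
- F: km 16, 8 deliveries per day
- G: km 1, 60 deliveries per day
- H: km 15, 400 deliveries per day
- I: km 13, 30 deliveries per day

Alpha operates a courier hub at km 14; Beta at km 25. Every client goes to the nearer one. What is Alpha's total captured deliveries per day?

The indifferent point is the midpoint (14+25)/2 = 19.5; clients left of it (closer to Alpha at 14) go to Alpha, those right go to Beta.
  G at 1 (w=60) → Alpha
  E at 3 (w=80) → Alpha
  C at 5 (w=100) → Alpha
  I at 13 (w=30) → Alpha
  H at 15 (w=400) → Alpha
  F at 16 (w=8) → Alpha
  A at 21 (w=300) → Beta
  B at 22 (w=3) → Beta
  D at 24 (w=80) → Beta
Alpha captures 678; Beta captures 383.

678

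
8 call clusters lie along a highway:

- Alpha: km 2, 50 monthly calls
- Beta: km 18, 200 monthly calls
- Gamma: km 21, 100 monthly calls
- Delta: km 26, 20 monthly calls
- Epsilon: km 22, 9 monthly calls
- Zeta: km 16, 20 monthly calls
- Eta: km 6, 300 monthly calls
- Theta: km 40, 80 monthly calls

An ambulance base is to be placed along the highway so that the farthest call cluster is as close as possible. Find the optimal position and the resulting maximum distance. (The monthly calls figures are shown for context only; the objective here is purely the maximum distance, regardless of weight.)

location 21, max distance 19

The 1-center on a line is the midpoint of the two extreme points: leftmost at 2, rightmost at 40.
Optimal location = (2 + 40)/2 = 21; maximum distance = (40 − 2)/2 = 19.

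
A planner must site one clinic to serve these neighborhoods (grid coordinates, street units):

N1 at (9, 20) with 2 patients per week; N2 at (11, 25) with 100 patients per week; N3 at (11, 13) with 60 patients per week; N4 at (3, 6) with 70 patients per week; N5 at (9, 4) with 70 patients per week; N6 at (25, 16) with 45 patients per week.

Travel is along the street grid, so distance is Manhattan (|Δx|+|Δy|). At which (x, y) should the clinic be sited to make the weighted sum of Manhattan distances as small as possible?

(11, 13)

Manhattan distance separates: Σwᵢ(|x−xᵢ|+|y−yᵢ|) = Σwᵢ|x−xᵢ| + Σwᵢ|y−yᵢ|, so x and y are optimised independently as 1-D weighted medians.
Total weight W = 347; half = 173.5.
x-coordinate, sorted with cumulative weight:
  x=3 (N4, w=70) cum 70
  x=9 (N1, w=2) cum 72
  x=9 (N5, w=70) cum 142
  x=11 (N2, w=100) cum 242  ← median
  x=11 (N3, w=60) cum 302
  x=25 (N6, w=45) cum 347
⇒ x* = 11
y-coordinate, sorted with cumulative weight:
  y=4 (N5, w=70) cum 70
  y=6 (N4, w=70) cum 140
  y=13 (N3, w=60) cum 200  ← median
  y=16 (N6, w=45) cum 245
  y=20 (N1, w=2) cum 247
  y=25 (N2, w=100) cum 347
⇒ y* = 13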